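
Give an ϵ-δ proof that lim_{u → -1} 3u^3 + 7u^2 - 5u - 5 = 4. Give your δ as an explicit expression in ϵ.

δ = min(1, ϵ/29)

Suppose ϵ > 0. We want δ > 0 such that 0 < |u + 1| < δ implies |(3u^3 + 7u^2 - 5u - 5) − 4| < ϵ.
(3u^3 + 7u^2 - 5u - 5) − 4 = 3u^3 + 7u^2 - 5u - 9 = (u + 1)(3u^2 + 4u - 9).
So |(3u^3 + 7u^2 - 5u - 5) − 4| = |u + 1|·|3u^2 + 4u - 9|.
Require δ ≤ 1. Then |u + 1| < 1 gives |u| < 2, and by the triangle inequality |3u^2 + 4u - 9| ≤ 3·2^2 + 4·2 + 9 = 29.
Hence |(3u^3 + 7u^2 - 5u - 5) − 4| ≤ 29|u + 1| < ϵ provided |u + 1| < ϵ/29.
Take δ = min(1, ϵ/29). Then 0 < |u + 1| < δ gives both |u + 1| < 1 and |u + 1| < ϵ/29, so |(3u^3 + 7u^2 - 5u - 5) − 4| < ϵ.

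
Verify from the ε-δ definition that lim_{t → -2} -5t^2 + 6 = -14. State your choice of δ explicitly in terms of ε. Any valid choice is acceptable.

δ = min(1, ε/25)

Fix ε > 0. We want δ > 0 such that 0 < |t + 2| < δ implies |(-5t^2 + 6) + 14| < ε.
(-5t^2 + 6) + 14 = -5t^2 + 20 = (t + 2)(-5t + 10).
So |(-5t^2 + 6) + 14| = |t + 2|·|-5t + 10|.
Assume first that |t + 2| < 1, so |t| < 3. Then |-5t + 10| ≤ 5·3 + 10 = 25.
Hence |(-5t^2 + 6) + 14| ≤ 25|t + 2| < ε provided |t + 2| < ε/25.
Take δ = min(1, ε/25). Then 0 < |t + 2| < δ gives both |t + 2| < 1 and |t + 2| < ε/25, so |(-5t^2 + 6) + 14| < ε.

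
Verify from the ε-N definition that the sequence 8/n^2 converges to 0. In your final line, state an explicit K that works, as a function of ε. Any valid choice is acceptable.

Suppose ε > 0. For n ≥ 1, |8/n^2 − 0| = 8/n^2.
8/n^2 < ε ⇔ n^2 > 8/ε ⇔ n > (8/ε)^{1/2}.
Take K = (8/ε)^{1/2}. Then n > K implies 8/n^2 < ε.

K = (8/ε)^{1/2}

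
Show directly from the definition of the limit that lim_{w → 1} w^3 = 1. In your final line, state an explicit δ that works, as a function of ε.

Fix ε > 0. We seek δ > 0 with 0 < |w − 1| < δ ⇒ |w^3 − 1| < ε.
Factor: w^3 − 1 = (w − 1)(w^2 + w + 1), so |w^3 − 1| = |w − 1|·|w^2 + w + 1|.
Impose δ ≤ 1 so that |w| < 2; then |w^2 + w + 1| ≤ 7.
Hence |w^3 − 1| ≤ 7|w − 1|, which is < ε once |w − 1| < ε/7.
Take δ = min(1, ε/7). If 0 < |w − 1| < δ then both bounds hold and |w^3 − 1| ≤ 7|w − 1| < 7·(ε/7) = ε.

δ = min(1, ε/7)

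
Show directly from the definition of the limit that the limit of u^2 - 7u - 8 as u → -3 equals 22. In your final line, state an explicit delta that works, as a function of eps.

delta = min(1, eps/14)

Let eps > 0 be given. We want delta > 0 such that 0 < |u + 3| < delta implies |(u^2 - 7u - 8) − 22| < eps.
(u^2 - 7u - 8) − 22 = u^2 - 7u - 30 = (u + 3)(u - 10).
So |(u^2 - 7u - 8) − 22| = |u + 3|·|u - 10|.
Require delta ≤ 1. Then |u + 3| < 1 gives |u| < 4, and by the triangle inequality |u - 10| ≤ 4 + 10 = 14.
Hence |(u^2 - 7u - 8) − 22| ≤ 14|u + 3| < eps provided |u + 3| < eps/14.
Take delta = min(1, eps/14). Then 0 < |u + 3| < delta gives both |u + 3| < 1 and |u + 3| < eps/14, so |(u^2 - 7u - 8) − 22| < eps.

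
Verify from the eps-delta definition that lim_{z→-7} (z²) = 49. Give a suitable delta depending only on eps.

Suppose eps > 0. We seek delta > 0 with 0 < |z + 7| < delta ⇒ |z² − 49| < eps.
Factor: z² − 49 = (z + 7)(z - 7), so |z² − 49| = |z + 7|·|z - 7|.
Restrict delta ≤ 2. Then |z + 7| < 2 gives |z| < 9, so by the triangle inequality |z - 7| ≤ 9 + 7 = 16.
Hence |z² − 49| ≤ 16|z + 7|, which is < eps once |z + 7| < eps/16.
Take delta = min(2, eps/16). If 0 < |z + 7| < delta then both bounds hold and |z² − 49| ≤ 16|z + 7| < 16·(eps/16) = eps.

delta = min(2, eps/16)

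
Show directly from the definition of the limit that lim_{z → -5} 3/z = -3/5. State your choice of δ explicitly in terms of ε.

δ = min(5/2, (25/6)ε)

Let ε > 0. We seek δ > 0 such that 0 < |z + 5| < δ implies |3/z + 3/5| < ε.
|3/z + 3/5| = 3·|-5 − z|/(5·|z|) = 3|z + 5|/(5|z|).
Restrict δ ≤ 5/2. Then |z + 5| < 5/2 gives |z| > 5/2, so 5|z| > 25/2.
Then |3/z + 3/5| < 3|z + 5|/(25/2), which is < ε when |z + 5| < (25/6)ε.
Take δ = min(5/2, (25/6)ε). Then 0 < |z + 5| < δ gives both |z + 5| < 5/2 and |z + 5| < (25/6)ε, so |3/z + 3/5| < ε.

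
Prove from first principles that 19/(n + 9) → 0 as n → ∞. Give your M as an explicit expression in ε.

Let ε > 0 be given. For n ≥ 1, |19/(n + 9) − 0| = 19/(n + 9) ≤ 19/n.
We need 19/n < ε, i.e. n > 19/ε.
Take M = 19/ε. If n > M then |19/(n + 9)| ≤ 19/n < ε.

M = 19/ε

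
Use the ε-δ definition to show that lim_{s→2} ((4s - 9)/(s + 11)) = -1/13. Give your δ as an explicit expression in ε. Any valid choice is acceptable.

Let ε > 0. We want δ > 0 with 0 < |s − 2| < δ ⇒ |(4s - 9)/(s + 11) + 1/13| < ε.
Combining over a common denominator, (4s - 9)/(s + 11) + 1/13 = [(4s - 9)·13 − (-1)·(s + 11)] / [13·(s + 11)] = 53(s − 2) / (13(s + 11)).
So |(4s - 9)/(s + 11) + 1/13| = 53|s − 2| / (13·|s + 11|).
Restrict δ ≤ 13/2. Then |s − 2| < 13/2 gives |s + 11| = |(s − 2) + 13| ≥ 13 − 13/2 = 13/2.
Hence |(4s - 9)/(s + 11) + 1/13| < 53|s − 2|/(13·(13/2)) = (106/169)|s − 2|, which is < ε once |s − 2| < (169/106)ε.
Take δ = min(13/2, (169/106)ε). Then 0 < |s − 2| < δ forces both bounds, so |(4s - 9)/(s + 11) + 1/13| < ε.

δ = min(13/2, (169/106)ε)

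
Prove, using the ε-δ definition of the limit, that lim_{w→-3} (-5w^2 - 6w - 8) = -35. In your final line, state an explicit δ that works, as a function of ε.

δ = min(1, ε/29)

Suppose ε > 0. We want δ > 0 such that 0 < |w + 3| < δ implies |(-5w^2 - 6w - 8) + 35| < ε.
(-5w^2 - 6w - 8) + 35 = -5w^2 - 6w + 27 = (w + 3)(-5w + 9).
So |(-5w^2 - 6w - 8) + 35| = |w + 3|·|-5w + 9|.
Require δ ≤ 1. Then |w + 3| < 1 gives |w| < 4, and by the triangle inequality |-5w + 9| ≤ 5·4 + 9 = 29.
Hence |(-5w^2 - 6w - 8) + 35| ≤ 29|w + 3| < ε provided |w + 3| < ε/29.
Choosing δ = min(1, ε/29) ensures both conditions, hence |(-5w^2 - 6w - 8) + 35| < ε.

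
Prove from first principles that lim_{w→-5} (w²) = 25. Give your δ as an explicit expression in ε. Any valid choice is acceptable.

Suppose ε > 0. We seek δ > 0 with 0 < |w + 5| < δ ⇒ |w² − 25| < ε.
Factor: w² − 25 = (w + 5)(w - 5), so |w² − 25| = |w + 5|·|w - 5|.
Impose δ ≤ 1 so that |w| < 6; then |w - 5| ≤ 11.
Hence |w² − 25| ≤ 11|w + 5|, which is < ε once |w + 5| < ε/11.
Take δ = min(1, ε/11). If 0 < |w + 5| < δ then both bounds hold and |w² − 25| ≤ 11|w + 5| < 11·(ε/11) = ε.

δ = min(1, ε/11)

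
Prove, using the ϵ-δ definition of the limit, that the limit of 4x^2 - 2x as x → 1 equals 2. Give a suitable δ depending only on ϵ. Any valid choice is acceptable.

δ = min(1, ϵ/10)

Fix ϵ > 0. We want δ > 0 such that 0 < |x − 1| < δ implies |(4x^2 - 2x) − 2| < ϵ.
(4x^2 - 2x) − 2 = 4x^2 - 2x - 2 = (x − 1)(4x + 2).
So |(4x^2 - 2x) − 2| = |x − 1|·|4x + 2|.
Require δ ≤ 1. Then |x − 1| < 1 gives |x| < 2, and by the triangle inequality |4x + 2| ≤ 4·2 + 2 = 10.
Hence |(4x^2 - 2x) − 2| ≤ 10|x − 1| < ϵ provided |x − 1| < ϵ/10.
Take δ = min(1, ϵ/10). Then 0 < |x − 1| < δ gives both |x − 1| < 1 and |x − 1| < ϵ/10, so |(4x^2 - 2x) − 2| < ϵ.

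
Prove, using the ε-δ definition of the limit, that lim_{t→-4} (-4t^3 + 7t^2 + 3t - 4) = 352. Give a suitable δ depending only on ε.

δ = min(2, ε/371)

Fix ε > 0. We want δ > 0 such that 0 < |t + 4| < δ implies |(-4t^3 + 7t^2 + 3t - 4) − 352| < ε.
(-4t^3 + 7t^2 + 3t - 4) − 352 = -4t^3 + 7t^2 + 3t - 356 = (t + 4)(-4t^2 + 23t - 89).
So |(-4t^3 + 7t^2 + 3t - 4) − 352| = |t + 4|·|-4t^2 + 23t - 89|.
Assume first that |t + 4| < 2, so |t| < 6. Then |-4t^2 + 23t - 89| ≤ 4·6^2 + 23·6 + 89 = 371.
Hence |(-4t^3 + 7t^2 + 3t - 4) − 352| ≤ 371|t + 4| < ε provided |t + 4| < ε/371.
Take δ = min(2, ε/371). Then 0 < |t + 4| < δ gives both |t + 4| < 2 and |t + 4| < ε/371, so |(-4t^3 + 7t^2 + 3t - 4) − 352| < ε.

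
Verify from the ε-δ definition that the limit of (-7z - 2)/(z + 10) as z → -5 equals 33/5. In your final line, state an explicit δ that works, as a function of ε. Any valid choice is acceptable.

Let ε > 0 be given. We want δ > 0 with 0 < |z + 5| < δ ⇒ |(-7z - 2)/(z + 10) − (33/5)| < ε.
Combining over a common denominator, (-7z - 2)/(z + 10) − (33/5) = [(-7z - 2)·5 − 33·(z + 10)] / [5·(z + 10)] = -68(z + 5) / (5(z + 10)).
So |(-7z - 2)/(z + 10) − (33/5)| = 68|z + 5| / (5·|z + 10|).
Restrict δ ≤ 5/2. Then |z + 5| < 5/2 gives |z + 10| = |(z + 5) + 5| ≥ 5 − 5/2 = 5/2.
Hence |(-7z - 2)/(z + 10) − (33/5)| < 68|z + 5|/(5·(5/2)) = (136/25)|z + 5|, which is < ε once |z + 5| < (25/136)ε.
Take δ = min(5/2, (25/136)ε). Then 0 < |z + 5| < δ forces both bounds, so |(-7z - 2)/(z + 10) − (33/5)| < ε.

δ = min(5/2, (25/136)ε)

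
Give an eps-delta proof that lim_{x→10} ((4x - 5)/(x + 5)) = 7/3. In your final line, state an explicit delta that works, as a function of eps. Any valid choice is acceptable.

Suppose eps > 0. We want delta > 0 with 0 < |x − 10| < delta ⇒ |(4x - 5)/(x + 5) − (7/3)| < eps.
Combining over a common denominator, (4x - 5)/(x + 5) − (7/3) = [(4x - 5)·15 − 35·(x + 5)] / [15·(x + 5)] = 25(x − 10) / (15(x + 5)).
So |(4x - 5)/(x + 5) − (7/3)| = 25|x − 10| / (15·|x + 5|).
Require delta ≤ 15/2, so |x + 5| ≥ |15| − |x − 10| > 15 − 15/2 = 15/2.
Hence |(4x - 5)/(x + 5) − (7/3)| < 25|x − 10|/(15·(15/2)) = (2/9)|x − 10|, which is < eps once |x − 10| < (9/2)eps.
Take delta = min(15/2, (9/2)eps). Then 0 < |x − 10| < delta forces both bounds, so |(4x - 5)/(x + 5) − (7/3)| < eps.

delta = min(15/2, (9/2)eps)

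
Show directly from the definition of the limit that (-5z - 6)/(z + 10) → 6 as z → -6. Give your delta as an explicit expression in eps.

Let eps > 0 be given. We want delta > 0 with 0 < |z + 6| < delta ⇒ |(-5z - 6)/(z + 10) − 6| < eps.
Combining over a common denominator, (-5z - 6)/(z + 10) − 6 = [(-5z - 6)·4 − 24·(z + 10)] / [4·(z + 10)] = -44(z + 6) / (4(z + 10)).
So |(-5z - 6)/(z + 10) − 6| = 44|z + 6| / (4·|z + 10|).
Require delta ≤ 2, so |z + 10| ≥ |4| − |z + 6| > 4 − 2 = 2.
Hence |(-5z - 6)/(z + 10) − 6| < 44|z + 6|/(4·2) = (11/2)|z + 6|, which is < eps once |z + 6| < (2/11)eps.
Take delta = min(2, (2/11)eps). Then 0 < |z + 6| < delta forces both bounds, so |(-5z - 6)/(z + 10) − 6| < eps.

delta = min(2, (2/11)eps)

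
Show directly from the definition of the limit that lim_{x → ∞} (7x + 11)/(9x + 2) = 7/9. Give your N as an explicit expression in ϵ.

N = (85/81)/ϵ

Let ϵ > 0. We seek N > 0 such that x > N implies |(7x + 11)/(9x + 2) − (7/9)| < ϵ.
(7x + 11)/(9x + 2) − (7/9) = (9(7x + 11) − 7(9x + 2)) / (9(9x + 2)) = 85/(9(9x + 2)).
For x > 0 we have 9x + 2 > 9x, so |(7x + 11)/(9x + 2) − (7/9)| = 85/(9(9x + 2)) < 85/(9·9x) = (85/81)/x.
Thus |(7x + 11)/(9x + 2) − (7/9)| < ϵ whenever x > (85/81)/ϵ.
Take N = (85/81)/ϵ. If x > N then |(7x + 11)/(9x + 2) − (7/9)| < (85/81)/x < ϵ.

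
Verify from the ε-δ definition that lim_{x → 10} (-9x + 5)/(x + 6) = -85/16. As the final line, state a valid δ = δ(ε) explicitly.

Suppose ε > 0. We want δ > 0 with 0 < |x − 10| < δ ⇒ |(-9x + 5)/(x + 6) + 85/16| < ε.
Combining over a common denominator, (-9x + 5)/(x + 6) + 85/16 = [(-9x + 5)·16 − (-85)·(x + 6)] / [16·(x + 6)] = -59(x − 10) / (16(x + 6)).
So |(-9x + 5)/(x + 6) + 85/16| = 59|x − 10| / (16·|x + 6|).
Restrict δ ≤ 8. Then |x − 10| < 8 gives |x + 6| = |(x − 10) + 16| ≥ 16 − 8 = 8.
Hence |(-9x + 5)/(x + 6) + 85/16| < 59|x − 10|/(16·8) = (59/128)|x − 10|, which is < ε once |x − 10| < (128/59)ε.
Take δ = min(8, (128/59)ε). Then 0 < |x − 10| < δ forces both bounds, so |(-9x + 5)/(x + 6) + 85/16| < ε.

δ = min(8, (128/59)ε)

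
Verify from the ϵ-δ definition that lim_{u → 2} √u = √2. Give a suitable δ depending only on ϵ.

Fix ϵ > 0. We want δ > 0 such that 0 < |u − 2| < δ implies |√u − √2| < ϵ.
Rationalise: √u − √2 = (u − 2)/(√u + √2), so |√u − √2| = |u − 2|/(√u + √2).
Restrict δ ≤ 2 so that |u − 2| < 2 forces u > 0, and then √u + √2 > √2.
Hence |√u − √2| < |u − 2|/√2, which is < ϵ once |u − 2| < √2·ϵ.
Take δ = min(2, √2·ϵ). If 0 < |u − 2| < δ then u > 0 and |√u − √2| < |u − 2|/√2 < ϵ.

δ = min(2, √2·ϵ)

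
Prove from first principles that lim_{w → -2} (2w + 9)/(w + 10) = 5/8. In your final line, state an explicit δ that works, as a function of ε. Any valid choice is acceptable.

Fix ε > 0. We want δ > 0 with 0 < |w + 2| < δ ⇒ |(2w + 9)/(w + 10) − (5/8)| < ε.
Combining over a common denominator, (2w + 9)/(w + 10) − (5/8) = [(2w + 9)·8 − 5·(w + 10)] / [8·(w + 10)] = 11(w + 2) / (8(w + 10)).
So |(2w + 9)/(w + 10) − (5/8)| = 11|w + 2| / (8·|w + 10|).
Restrict δ ≤ 4. Then |w + 2| < 4 gives |w + 10| = |(w + 2) + 8| ≥ 8 − 4 = 4.
Hence |(2w + 9)/(w + 10) − (5/8)| < 11|w + 2|/(8·4) = (11/32)|w + 2|, which is < ε once |w + 2| < (32/11)ε.
Take δ = min(4, (32/11)ε). Then 0 < |w + 2| < δ forces both bounds, so |(2w + 9)/(w + 10) − (5/8)| < ε.

δ = min(4, (32/11)ε)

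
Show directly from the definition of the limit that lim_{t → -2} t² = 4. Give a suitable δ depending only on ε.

δ = min(1, ε/5)

Suppose ε > 0. We seek δ > 0 with 0 < |t + 2| < δ ⇒ |t² − 4| < ε.
Factor: t² − 4 = (t + 2)(t - 2), so |t² − 4| = |t + 2|·|t - 2|.
Impose δ ≤ 1 so that |t| < 3; then |t - 2| ≤ 5.
Hence |t² − 4| ≤ 5|t + 2|, which is < ε once |t + 2| < ε/5.
Take δ = min(1, ε/5). If 0 < |t + 2| < δ then both bounds hold and |t² − 4| ≤ 5|t + 2| < 5·(ε/5) = ε.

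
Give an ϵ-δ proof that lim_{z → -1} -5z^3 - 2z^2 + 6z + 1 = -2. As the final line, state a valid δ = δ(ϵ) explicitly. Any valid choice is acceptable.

Suppose ϵ > 0. We want δ > 0 such that 0 < |z + 1| < δ implies |(-5z^3 - 2z^2 + 6z + 1) + 2| < ϵ.
(-5z^3 - 2z^2 + 6z + 1) + 2 = -5z^3 - 2z^2 + 6z + 3 = (z + 1)(-5z^2 + 3z + 3).
So |(-5z^3 - 2z^2 + 6z + 1) + 2| = |z + 1|·|-5z^2 + 3z + 3|.
Require δ ≤ 1. Then |z + 1| < 1 gives |z| < 2, and by the triangle inequality |-5z^2 + 3z + 3| ≤ 5·2^2 + 3·2 + 3 = 29.
Hence |(-5z^3 - 2z^2 + 6z + 1) + 2| ≤ 29|z + 1| < ϵ provided |z + 1| < ϵ/29.
Take δ = min(1, ϵ/29). Then 0 < |z + 1| < δ gives both |z + 1| < 1 and |z + 1| < ϵ/29, so |(-5z^3 - 2z^2 + 6z + 1) + 2| < ϵ.

δ = min(1, ϵ/29)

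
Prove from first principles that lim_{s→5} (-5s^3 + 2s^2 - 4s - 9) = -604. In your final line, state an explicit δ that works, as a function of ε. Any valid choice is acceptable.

Suppose ε > 0. We want δ > 0 such that 0 < |s − 5| < δ implies |(-5s^3 + 2s^2 - 4s - 9) + 604| < ε.
(-5s^3 + 2s^2 - 4s - 9) + 604 = -5s^3 + 2s^2 - 4s + 595 = (s − 5)(-5s^2 - 23s - 119).
So |(-5s^3 + 2s^2 - 4s - 9) + 604| = |s − 5|·|-5s^2 - 23s - 119|.
Assume first that |s − 5| < 1, so |s| < 6. Then |-5s^2 - 23s - 119| ≤ 5·6^2 + 23·6 + 119 = 437.
Hence |(-5s^3 + 2s^2 - 4s - 9) + 604| ≤ 437|s − 5| < ε provided |s − 5| < ε/437.
Choosing δ = min(1, ε/437) ensures both conditions, hence |(-5s^3 + 2s^2 - 4s - 9) + 604| < ε.

δ = min(1, ε/437)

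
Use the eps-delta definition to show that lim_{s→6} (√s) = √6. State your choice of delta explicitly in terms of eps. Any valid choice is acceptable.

delta = min(6, √6·eps)

Fix eps > 0. We want delta > 0 such that 0 < |s − 6| < delta implies |√s − √6| < eps.
Rationalise: √s − √6 = (s − 6)/(√s + √6), so |√s − √6| = |s − 6|/(√s + √6).
Restrict delta ≤ 6 so that |s − 6| < 6 forces s > 0, and then √s + √6 > √6.
Hence |√s − √6| < |s − 6|/√6, which is < eps once |s − 6| < √6·eps.
Take delta = min(6, √6·eps). If 0 < |s − 6| < delta then s > 0 and |√s − √6| < |s − 6|/√6 < eps.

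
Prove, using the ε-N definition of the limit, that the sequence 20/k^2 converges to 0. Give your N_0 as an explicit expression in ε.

N_0 = (20/ε)^{1/2}

Suppose ε > 0. For k ≥ 1, |20/k^2 − 0| = 20/k^2.
20/k^2 < ε ⇔ k^2 > 20/ε ⇔ k > (20/ε)^{1/2}.
Take N_0 = (20/ε)^{1/2}. Then k > N_0 implies 20/k^2 < ε.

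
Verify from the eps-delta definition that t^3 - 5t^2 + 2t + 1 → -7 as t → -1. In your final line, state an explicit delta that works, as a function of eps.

delta = min(1, eps/24)

Let eps > 0. We want delta > 0 such that 0 < |t + 1| < delta implies |(t^3 - 5t^2 + 2t + 1) + 7| < eps.
(t^3 - 5t^2 + 2t + 1) + 7 = t^3 - 5t^2 + 2t + 8 = (t + 1)(t^2 - 6t + 8).
So |(t^3 - 5t^2 + 2t + 1) + 7| = |t + 1|·|t^2 - 6t + 8|.
Assume first that |t + 1| < 1, so |t| < 2. Then |t^2 - 6t + 8| ≤ 2^2 + 6·2 + 8 = 24.
Hence |(t^3 - 5t^2 + 2t + 1) + 7| ≤ 24|t + 1| < eps provided |t + 1| < eps/24.
Choosing delta = min(1, eps/24) ensures both conditions, hence |(t^3 - 5t^2 + 2t + 1) + 7| < eps.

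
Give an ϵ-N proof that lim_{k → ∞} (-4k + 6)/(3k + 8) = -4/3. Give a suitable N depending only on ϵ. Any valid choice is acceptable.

Let ϵ > 0 be given. For k ≥ 1, |(-4k + 6)/(3k + 8) + 4/3| = |50|/(3(3k + 8)) = 50/(3(3k + 8)).
Since 3k + 8 ≥ 3k for k ≥ 1, this is ≤ 50/(3·3k) = (50/9)/k.
So |(-4k + 6)/(3k + 8) + 4/3| < ϵ whenever k > (50/9)/ϵ.
Take N = (50/9)/ϵ. If k > N then |(-4k + 6)/(3k + 8) + 4/3| ≤ (50/9)/k < ϵ.

N = (50/9)/ϵ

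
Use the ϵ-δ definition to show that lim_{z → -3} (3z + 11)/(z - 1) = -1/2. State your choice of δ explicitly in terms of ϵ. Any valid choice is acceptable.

Let ϵ > 0 be given. We want δ > 0 with 0 < |z + 3| < δ ⇒ |(3z + 11)/(z - 1) + 1/2| < ϵ.
Combining over a common denominator, (3z + 11)/(z - 1) + 1/2 = [(3z + 11)·(-4) − 2·(z - 1)] / [(-4)·(z - 1)] = -14(z + 3) / ((-4)(z - 1)).
So |(3z + 11)/(z - 1) + 1/2| = 14|z + 3| / (4·|z − 1|).
Require δ ≤ 2, so |z − 1| ≥ |-4| − |z + 3| > 4 − 2 = 2.
Hence |(3z + 11)/(z - 1) + 1/2| < 14|z + 3|/(4·2) = (7/4)|z + 3|, which is < ϵ once |z + 3| < (4/7)ϵ.
Take δ = min(2, (4/7)ϵ). Then 0 < |z + 3| < δ forces both bounds, so |(3z + 11)/(z - 1) + 1/2| < ϵ.

δ = min(2, (4/7)ϵ)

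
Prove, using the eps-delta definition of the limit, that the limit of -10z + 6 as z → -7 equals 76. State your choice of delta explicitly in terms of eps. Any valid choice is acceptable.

delta = eps/10

Suppose eps > 0. We need delta > 0 so that 0 < |z + 7| < delta implies |(-10z + 6) − 76| < eps.
|(-10z + 6) − 76| = |-10z - 70| = 10|z + 7|.
Thus it suffices that |z + 7| < eps/10.
Take delta = eps/10. If 0 < |z + 7| < delta then |(-10z + 6) − 76| = 10|z + 7| < 10·(eps/10) = eps.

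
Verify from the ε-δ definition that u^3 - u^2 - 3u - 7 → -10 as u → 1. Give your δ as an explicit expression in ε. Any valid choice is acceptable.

Fix ε > 0. We want δ > 0 such that 0 < |u − 1| < δ implies |(u^3 - u^2 - 3u - 7) + 10| < ε.
(u^3 - u^2 - 3u - 7) + 10 = u^3 - u^2 - 3u + 3 = (u − 1)(u^2 - 3).
So |(u^3 - u^2 - 3u - 7) + 10| = |u − 1|·|u^2 - 3|.
Assume first that |u − 1| < 1, so |u| < 2. Then |u^2 - 3| ≤ 2^2 + 3 = 7.
Hence |(u^3 - u^2 - 3u - 7) + 10| ≤ 7|u − 1| < ε provided |u − 1| < ε/7.
Take δ = min(1, ε/7). Then 0 < |u − 1| < δ gives both |u − 1| < 1 and |u − 1| < ε/7, so |(u^3 - u^2 - 3u - 7) + 10| < ε.

δ = min(1, ε/7)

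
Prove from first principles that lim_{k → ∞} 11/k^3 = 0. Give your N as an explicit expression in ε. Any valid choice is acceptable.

Let ε > 0. For k ≥ 1, |11/k^3 − 0| = 11/k^3.
11/k^3 < ε ⇔ k^3 > 11/ε ⇔ k > (11/ε)^{1/3}.
Take N = (11/ε)^{1/3}. Then k > N implies 11/k^3 < ε.

N = (11/ε)^{1/3}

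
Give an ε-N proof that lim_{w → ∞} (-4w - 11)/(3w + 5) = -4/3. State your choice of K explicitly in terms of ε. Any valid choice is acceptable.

Let ε > 0. We seek K > 0 such that w > K implies |(-4w - 11)/(3w + 5) + 4/3| < ε.
(-4w - 11)/(3w + 5) + 4/3 = (3(-4w - 11) − (-4)(3w + 5)) / (3(3w + 5)) = -13/(3(3w + 5)).
For w > 0 we have 3w + 5 > 3w, so |(-4w - 11)/(3w + 5) + 4/3| = 13/(3(3w + 5)) < 13/(3·3w) = (13/9)/w.
Thus |(-4w - 11)/(3w + 5) + 4/3| < ε whenever w > (13/9)/ε.
Take K = (13/9)/ε. If w > K then |(-4w - 11)/(3w + 5) + 4/3| < (13/9)/w < ε.

K = (13/9)/ε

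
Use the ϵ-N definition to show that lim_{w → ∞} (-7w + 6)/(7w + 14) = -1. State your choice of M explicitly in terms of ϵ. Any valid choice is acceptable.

Suppose ϵ > 0. We seek M > 0 such that w > M implies |(-7w + 6)/(7w + 14) + 1| < ϵ.
(-7w + 6)/(7w + 14) + 1 = (7(-7w + 6) − (-7)(7w + 14)) / (7(7w + 14)) = 140/(7(7w + 14)).
For w > 0 we have 7w + 14 > 7w, so |(-7w + 6)/(7w + 14) + 1| = 140/(7(7w + 14)) < 140/(7·7w) = (20/7)/w.
Thus |(-7w + 6)/(7w + 14) + 1| < ϵ whenever w > (20/7)/ϵ.
Take M = (20/7)/ϵ. If w > M then |(-7w + 6)/(7w + 14) + 1| < (20/7)/w < ϵ.

M = (20/7)/ϵ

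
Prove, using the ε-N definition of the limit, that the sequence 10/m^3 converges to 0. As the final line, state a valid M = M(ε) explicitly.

Suppose ε > 0. For m ≥ 1, |10/m^3 − 0| = 10/m^3.
10/m^3 < ε ⇔ m^3 > 10/ε ⇔ m > (10/ε)^{1/3}.
Take M = (10/ε)^{1/3}. Then m > M implies 10/m^3 < ε.

M = (10/ε)^{1/3}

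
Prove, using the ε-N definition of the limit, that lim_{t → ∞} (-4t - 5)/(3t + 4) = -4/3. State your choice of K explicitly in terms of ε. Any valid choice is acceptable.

K = (1/9)/ε

Let ε > 0. We seek K > 0 such that t > K implies |(-4t - 5)/(3t + 4) + 4/3| < ε.
(-4t - 5)/(3t + 4) + 4/3 = (3(-4t - 5) − (-4)(3t + 4)) / (3(3t + 4)) = 1/(3(3t + 4)).
For t > 0 we have 3t + 4 > 3t, so |(-4t - 5)/(3t + 4) + 4/3| = 1/(3(3t + 4)) < 1/(3·3t) = (1/9)/t.
Thus |(-4t - 5)/(3t + 4) + 4/3| < ε whenever t > (1/9)/ε.
Take K = (1/9)/ε. If t > K then |(-4t - 5)/(3t + 4) + 4/3| < (1/9)/t < ε.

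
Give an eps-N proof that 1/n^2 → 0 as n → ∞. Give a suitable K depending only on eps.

K = (1/eps)^{1/2}

Fix eps > 0. For n ≥ 1, |1/n^2 − 0| = 1/n^2.
1/n^2 < eps ⇔ n^2 > 1/eps ⇔ n > (1/eps)^{1/2}.
Take K = (1/eps)^{1/2}. Then n > K implies 1/n^2 < eps.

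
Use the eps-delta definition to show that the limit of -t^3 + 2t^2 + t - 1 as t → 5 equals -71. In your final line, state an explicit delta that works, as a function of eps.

Suppose eps > 0. We want delta > 0 such that 0 < |t − 5| < delta implies |(-t^3 + 2t^2 + t - 1) + 71| < eps.
(-t^3 + 2t^2 + t - 1) + 71 = -t^3 + 2t^2 + t + 70 = (t − 5)(-t^2 - 3t - 14).
So |(-t^3 + 2t^2 + t - 1) + 71| = |t − 5|·|-t^2 - 3t - 14|.
Assume first that |t − 5| < 1, so |t| < 6. Then |-t^2 - 3t - 14| ≤ 6^2 + 3·6 + 14 = 68.
Hence |(-t^3 + 2t^2 + t - 1) + 71| ≤ 68|t − 5| < eps provided |t − 5| < eps/68.
Take delta = min(1, eps/68). Then 0 < |t − 5| < delta gives both |t − 5| < 1 and |t − 5| < eps/68, so |(-t^3 + 2t^2 + t - 1) + 71| < eps.

delta = min(1, eps/68)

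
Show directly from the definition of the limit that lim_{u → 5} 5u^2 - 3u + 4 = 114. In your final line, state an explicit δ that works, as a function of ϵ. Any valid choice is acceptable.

δ = min(1, ϵ/52)

Let ϵ > 0. We want δ > 0 such that 0 < |u − 5| < δ implies |(5u^2 - 3u + 4) − 114| < ϵ.
(5u^2 - 3u + 4) − 114 = 5u^2 - 3u - 110 = (u − 5)(5u + 22).
So |(5u^2 - 3u + 4) − 114| = |u − 5|·|5u + 22|.
Assume first that |u − 5| < 1, so |u| < 6. Then |5u + 22| ≤ 5·6 + 22 = 52.
Hence |(5u^2 - 3u + 4) − 114| ≤ 52|u − 5| < ϵ provided |u − 5| < ϵ/52.
Choosing δ = min(1, ϵ/52) ensures both conditions, hence |(5u^2 - 3u + 4) − 114| < ϵ.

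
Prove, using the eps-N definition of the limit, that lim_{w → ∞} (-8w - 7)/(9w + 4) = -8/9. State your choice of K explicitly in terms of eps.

K = (31/81)/eps

Let eps > 0 be given. We seek K > 0 such that w > K implies |(-8w - 7)/(9w + 4) + 8/9| < eps.
(-8w - 7)/(9w + 4) + 8/9 = (9(-8w - 7) − (-8)(9w + 4)) / (9(9w + 4)) = -31/(9(9w + 4)).
For w > 0 we have 9w + 4 > 9w, so |(-8w - 7)/(9w + 4) + 8/9| = 31/(9(9w + 4)) < 31/(9·9w) = (31/81)/w.
Thus |(-8w - 7)/(9w + 4) + 8/9| < eps whenever w > (31/81)/eps.
Take K = (31/81)/eps. If w > K then |(-8w - 7)/(9w + 4) + 8/9| < (31/81)/w < eps.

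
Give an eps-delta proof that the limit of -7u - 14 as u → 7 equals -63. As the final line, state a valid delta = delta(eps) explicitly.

delta = eps/7

Let eps > 0 be given. We need delta > 0 so that 0 < |u − 7| < delta implies |(-7u - 14) + 63| < eps.
Since (-7u - 14) + 63 = -7(u − 7), we have |(-7u - 14) + 63| = 7|u − 7|.
So 7|u − 7| < eps exactly when |u − 7| < eps/7.
Take delta = eps/7. If 0 < |u − 7| < delta then |(-7u - 14) + 63| = 7|u − 7| < 7·(eps/7) = eps.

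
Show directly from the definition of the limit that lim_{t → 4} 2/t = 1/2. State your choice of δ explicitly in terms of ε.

Let ε > 0 be given. We seek δ > 0 such that 0 < |t − 4| < δ implies |2/t − (1/2)| < ε.
|2/t − (1/2)| = 2·|4 − t|/(4·|t|) = 2|t − 4|/(4|t|).
Require δ ≤ 2 so that |t| > 4 − 2 = 2, hence 4|t| > 8.
Then |2/t − (1/2)| < 2|t − 4|/8, which is < ε when |t − 4| < 4ε.
Take δ = min(2, 4ε). Then 0 < |t − 4| < δ gives both |t − 4| < 2 and |t − 4| < 4ε, so |2/t − (1/2)| < ε.

δ = min(2, 4ε)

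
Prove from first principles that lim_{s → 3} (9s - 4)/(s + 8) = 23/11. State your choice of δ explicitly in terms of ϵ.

Fix ϵ > 0. We want δ > 0 with 0 < |s − 3| < δ ⇒ |(9s - 4)/(s + 8) − (23/11)| < ϵ.
Combining over a common denominator, (9s - 4)/(s + 8) − (23/11) = [(9s - 4)·11 − 23·(s + 8)] / [11·(s + 8)] = 76(s − 3) / (11(s + 8)).
So |(9s - 4)/(s + 8) − (23/11)| = 76|s − 3| / (11·|s + 8|).
Require δ ≤ 11/2, so |s + 8| ≥ |11| − |s − 3| > 11 − 11/2 = 11/2.
Hence |(9s - 4)/(s + 8) − (23/11)| < 76|s − 3|/(11·(11/2)) = (152/121)|s − 3|, which is < ϵ once |s − 3| < (121/152)ϵ.
Take δ = min(11/2, (121/152)ϵ). Then 0 < |s − 3| < δ forces both bounds, so |(9s - 4)/(s + 8) − (23/11)| < ϵ.

δ = min(11/2, (121/152)ϵ)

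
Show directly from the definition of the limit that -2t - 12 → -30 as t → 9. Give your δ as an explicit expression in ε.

δ = ε/2

Suppose ε > 0. We need δ > 0 so that 0 < |t − 9| < δ implies |(-2t - 12) + 30| < ε.
Since (-2t - 12) + 30 = -2(t − 9), we have |(-2t - 12) + 30| = 2|t − 9|.
So 2|t − 9| < ε exactly when |t − 9| < ε/2.
Choosing δ = ε/2 gives |(-2t - 12) + 30| = 2|t − 9| < ε whenever |t − 9| < δ.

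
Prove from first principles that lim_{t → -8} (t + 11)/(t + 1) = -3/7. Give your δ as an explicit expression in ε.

δ = min(7/2, (49/20)ε)

Let ε > 0 be given. We want δ > 0 with 0 < |t + 8| < δ ⇒ |(t + 11)/(t + 1) + 3/7| < ε.
Combining over a common denominator, (t + 11)/(t + 1) + 3/7 = [(t + 11)·(-7) − 3·(t + 1)] / [(-7)·(t + 1)] = -10(t + 8) / ((-7)(t + 1)).
So |(t + 11)/(t + 1) + 3/7| = 10|t + 8| / (7·|t + 1|).
Restrict δ ≤ 7/2. Then |t + 8| < 7/2 gives |t + 1| = |(t + 8) + (-7)| ≥ 7 − 7/2 = 7/2.
Hence |(t + 11)/(t + 1) + 3/7| < 10|t + 8|/(7·(7/2)) = (20/49)|t + 8|, which is < ε once |t + 8| < (49/20)ε.
Take δ = min(7/2, (49/20)ε). Then 0 < |t + 8| < δ forces both bounds, so |(t + 11)/(t + 1) + 3/7| < ε.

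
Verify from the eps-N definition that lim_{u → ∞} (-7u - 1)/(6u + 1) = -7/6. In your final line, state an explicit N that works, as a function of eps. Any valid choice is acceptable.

N = (1/36)/eps

Let eps > 0. We seek N > 0 such that u > N implies |(-7u - 1)/(6u + 1) + 7/6| < eps.
(-7u - 1)/(6u + 1) + 7/6 = (6(-7u - 1) − (-7)(6u + 1)) / (6(6u + 1)) = 1/(6(6u + 1)).
For u > 0 we have 6u + 1 > 6u, so |(-7u - 1)/(6u + 1) + 7/6| = 1/(6(6u + 1)) < 1/(6·6u) = (1/36)/u.
Thus |(-7u - 1)/(6u + 1) + 7/6| < eps whenever u > (1/36)/eps.
Take N = (1/36)/eps. If u > N then |(-7u - 1)/(6u + 1) + 7/6| < (1/36)/u < eps.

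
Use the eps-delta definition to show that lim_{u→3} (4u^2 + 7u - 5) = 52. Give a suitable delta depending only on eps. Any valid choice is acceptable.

Let eps > 0. We want delta > 0 such that 0 < |u − 3| < delta implies |(4u^2 + 7u - 5) − 52| < eps.
(4u^2 + 7u - 5) − 52 = 4u^2 + 7u - 57 = (u − 3)(4u + 19).
So |(4u^2 + 7u - 5) − 52| = |u − 3|·|4u + 19|.
Assume first that |u − 3| < 1, so |u| < 4. Then |4u + 19| ≤ 4·4 + 19 = 35.
Hence |(4u^2 + 7u - 5) − 52| ≤ 35|u − 3| < eps provided |u − 3| < eps/35.
Take delta = min(1, eps/35). Then 0 < |u − 3| < delta gives both |u − 3| < 1 and |u − 3| < eps/35, so |(4u^2 + 7u - 5) − 52| < eps.

delta = min(1, eps/35)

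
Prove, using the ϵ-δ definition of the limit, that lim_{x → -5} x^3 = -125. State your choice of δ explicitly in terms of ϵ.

Let ϵ > 0. We seek δ > 0 with 0 < |x + 5| < δ ⇒ |x^3 + 125| < ϵ.
Factor: x^3 + 125 = (x + 5)(x^2 - 5x + 25), so |x^3 + 125| = |x + 5|·|x^2 - 5x + 25|.
Impose δ ≤ 2 so that |x| < 7; then |x^2 - 5x + 25| ≤ 109.
Hence |x^3 + 125| ≤ 109|x + 5|, which is < ϵ once |x + 5| < ϵ/109.
Take δ = min(2, ϵ/109). If 0 < |x + 5| < δ then both bounds hold and |x^3 + 125| ≤ 109|x + 5| < 109·(ϵ/109) = ϵ.

δ = min(2, ϵ/109)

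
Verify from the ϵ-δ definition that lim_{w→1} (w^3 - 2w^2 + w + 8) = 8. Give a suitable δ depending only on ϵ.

Fix ϵ > 0. We want δ > 0 such that 0 < |w − 1| < δ implies |(w^3 - 2w^2 + w + 8) − 8| < ϵ.
(w^3 - 2w^2 + w + 8) − 8 = w^3 - 2w^2 + w = (w − 1)(w^2 - w).
So |(w^3 - 2w^2 + w + 8) − 8| = |w − 1|·|w^2 - w|.
Require δ ≤ 1. Then |w − 1| < 1 gives |w| < 2, and by the triangle inequality |w^2 - w| ≤ 2^2 + 2 = 6.
Hence |(w^3 - 2w^2 + w + 8) − 8| ≤ 6|w − 1| < ϵ provided |w − 1| < ϵ/6.
Take δ = min(1, ϵ/6). Then 0 < |w − 1| < δ gives both |w − 1| < 1 and |w − 1| < ϵ/6, so |(w^3 - 2w^2 + w + 8) − 8| < ϵ.

δ = min(1, ϵ/6)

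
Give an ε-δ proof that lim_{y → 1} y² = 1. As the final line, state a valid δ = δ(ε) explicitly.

Suppose ε > 0. We seek δ > 0 with 0 < |y − 1| < δ ⇒ |y² − 1| < ε.
Factor: y² − 1 = (y − 1)(y + 1), so |y² − 1| = |y − 1|·|y + 1|.
Impose δ ≤ 2 so that |y| < 3; then |y + 1| ≤ 4.
Hence |y² − 1| ≤ 4|y − 1|, which is < ε once |y − 1| < ε/4.
Take δ = min(2, ε/4). If 0 < |y − 1| < δ then both bounds hold and |y² − 1| ≤ 4|y − 1| < 4·(ε/4) = ε.

δ = min(2, ε/4)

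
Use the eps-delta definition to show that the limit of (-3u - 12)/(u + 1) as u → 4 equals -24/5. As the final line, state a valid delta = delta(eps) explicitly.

Suppose eps > 0. We want delta > 0 with 0 < |u − 4| < delta ⇒ |(-3u - 12)/(u + 1) + 24/5| < eps.
Combining over a common denominator, (-3u - 12)/(u + 1) + 24/5 = [(-3u - 12)·5 − (-24)·(u + 1)] / [5·(u + 1)] = 9(u − 4) / (5(u + 1)).
So |(-3u - 12)/(u + 1) + 24/5| = 9|u − 4| / (5·|u + 1|).
Require delta ≤ 5/2, so |u + 1| ≥ |5| − |u − 4| > 5 − 5/2 = 5/2.
Hence |(-3u - 12)/(u + 1) + 24/5| < 9|u − 4|/(5·(5/2)) = (18/25)|u − 4|, which is < eps once |u − 4| < (25/18)eps.
Take delta = min(5/2, (25/18)eps). Then 0 < |u − 4| < delta forces both bounds, so |(-3u - 12)/(u + 1) + 24/5| < eps.

delta = min(5/2, (25/18)eps)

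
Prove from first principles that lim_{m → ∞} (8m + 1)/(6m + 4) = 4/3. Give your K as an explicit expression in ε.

Suppose ε > 0. For m ≥ 1, |(8m + 1)/(6m + 4) − (4/3)| = |-26|/(6(6m + 4)) = 26/(6(6m + 4)).
Since 6m + 4 ≥ 6m for m ≥ 1, this is ≤ 26/(6·6m) = (13/18)/m.
So |(8m + 1)/(6m + 4) − (4/3)| < ε whenever m > (13/18)/ε.
Take K = (13/18)/ε. If m > K then |(8m + 1)/(6m + 4) − (4/3)| ≤ (13/18)/m < ε.

K = (13/18)/ε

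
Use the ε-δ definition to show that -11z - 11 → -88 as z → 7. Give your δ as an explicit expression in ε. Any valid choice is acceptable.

Let ε > 0 be given. We need δ > 0 so that 0 < |z − 7| < δ implies |(-11z - 11) + 88| < ε.
|(-11z - 11) + 88| = |-11z + 77| = 11|z − 7|.
So 11|z − 7| < ε exactly when |z − 7| < ε/11.
Choosing δ = ε/11 gives |(-11z - 11) + 88| = 11|z − 7| < ε whenever |z − 7| < δ.

δ = ε/11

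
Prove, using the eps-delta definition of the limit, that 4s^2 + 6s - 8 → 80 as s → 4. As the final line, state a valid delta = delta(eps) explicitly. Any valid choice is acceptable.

Fix eps > 0. We want delta > 0 such that 0 < |s − 4| < delta implies |(4s^2 + 6s - 8) − 80| < eps.
(4s^2 + 6s - 8) − 80 = 4s^2 + 6s - 88 = (s − 4)(4s + 22).
So |(4s^2 + 6s - 8) − 80| = |s − 4|·|4s + 22|.
Assume first that |s − 4| < 1, so |s| < 5. Then |4s + 22| ≤ 4·5 + 22 = 42.
Hence |(4s^2 + 6s - 8) − 80| ≤ 42|s − 4| < eps provided |s − 4| < eps/42.
Choosing delta = min(1, eps/42) ensures both conditions, hence |(4s^2 + 6s - 8) − 80| < eps.

delta = min(1, eps/42)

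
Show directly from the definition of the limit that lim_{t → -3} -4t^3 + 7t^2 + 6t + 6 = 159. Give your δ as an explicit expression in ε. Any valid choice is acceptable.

δ = min(2, ε/246)

Suppose ε > 0. We want δ > 0 such that 0 < |t + 3| < δ implies |(-4t^3 + 7t^2 + 6t + 6) − 159| < ε.
(-4t^3 + 7t^2 + 6t + 6) − 159 = -4t^3 + 7t^2 + 6t - 153 = (t + 3)(-4t^2 + 19t - 51).
So |(-4t^3 + 7t^2 + 6t + 6) − 159| = |t + 3|·|-4t^2 + 19t - 51|.
Require δ ≤ 2. Then |t + 3| < 2 gives |t| < 5, and by the triangle inequality |-4t^2 + 19t - 51| ≤ 4·5^2 + 19·5 + 51 = 246.
Hence |(-4t^3 + 7t^2 + 6t + 6) − 159| ≤ 246|t + 3| < ε provided |t + 3| < ε/246.
Choosing δ = min(2, ε/246) ensures both conditions, hence |(-4t^3 + 7t^2 + 6t + 6) − 159| < ε.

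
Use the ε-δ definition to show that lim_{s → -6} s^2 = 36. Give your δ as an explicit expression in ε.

δ = min(1, ε/13)

Let ε > 0 be given. We seek δ > 0 with 0 < |s + 6| < δ ⇒ |s^2 − 36| < ε.
Factor: s^2 − 36 = (s + 6)(s - 6), so |s^2 − 36| = |s + 6|·|s - 6|.
Impose δ ≤ 1 so that |s| < 7; then |s - 6| ≤ 13.
Hence |s^2 − 36| ≤ 13|s + 6|, which is < ε once |s + 6| < ε/13.
Take δ = min(1, ε/13). If 0 < |s + 6| < δ then both bounds hold and |s^2 − 36| ≤ 13|s + 6| < 13·(ε/13) = ε.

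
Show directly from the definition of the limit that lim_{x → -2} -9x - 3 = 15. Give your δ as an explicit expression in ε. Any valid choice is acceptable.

Suppose ε > 0. We need δ > 0 so that 0 < |x + 2| < δ implies |(-9x - 3) − 15| < ε.
Since (-9x - 3) − 15 = -9(x + 2), we have |(-9x - 3) − 15| = 9|x + 2|.
Thus it suffices that |x + 2| < ε/9.
Take δ = ε/9. If 0 < |x + 2| < δ then |(-9x - 3) − 15| = 9|x + 2| < 9·(ε/9) = ε.

δ = ε/9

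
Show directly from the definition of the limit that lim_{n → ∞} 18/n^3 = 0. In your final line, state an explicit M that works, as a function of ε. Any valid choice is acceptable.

M = (18/ε)^{1/3}

Fix ε > 0. For n ≥ 1, |18/n^3 − 0| = 18/n^3.
18/n^3 < ε ⇔ n^3 > 18/ε ⇔ n > (18/ε)^{1/3}.
Take M = (18/ε)^{1/3}. Then n > M implies 18/n^3 < ε.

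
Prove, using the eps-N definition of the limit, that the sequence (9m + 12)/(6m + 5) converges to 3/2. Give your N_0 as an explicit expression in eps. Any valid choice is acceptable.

Let eps > 0 be given. For m ≥ 1, |(9m + 12)/(6m + 5) − (3/2)| = |27|/(6(6m + 5)) = 27/(6(6m + 5)).
Since 6m + 5 ≥ 6m for m ≥ 1, this is ≤ 27/(6·6m) = (3/4)/m.
So |(9m + 12)/(6m + 5) − (3/2)| < eps whenever m > (3/4)/eps.
Take N_0 = (3/4)/eps. If m > N_0 then |(9m + 12)/(6m + 5) − (3/2)| ≤ (3/4)/m < eps.

N_0 = (3/4)/eps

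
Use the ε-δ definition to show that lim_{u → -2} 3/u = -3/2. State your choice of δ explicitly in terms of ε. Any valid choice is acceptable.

δ = min(1, (2/3)ε)

Let ε > 0. We seek δ > 0 such that 0 < |u + 2| < δ implies |3/u + 3/2| < ε.
|3/u + 3/2| = 3·|-2 − u|/(2·|u|) = 3|u + 2|/(2|u|).
Require δ ≤ 1 so that |u| > 2 − 1 = 1, hence 2|u| > 2.
Then |3/u + 3/2| < 3|u + 2|/2, which is < ε when |u + 2| < (2/3)ε.
Take δ = min(1, (2/3)ε). Then 0 < |u + 2| < δ gives both |u + 2| < 1 and |u + 2| < (2/3)ε, so |3/u + 3/2| < ε.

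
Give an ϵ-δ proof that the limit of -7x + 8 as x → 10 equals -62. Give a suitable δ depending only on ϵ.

δ = ϵ/7

Fix ϵ > 0. We need δ > 0 so that 0 < |x − 10| < δ implies |(-7x + 8) + 62| < ϵ.
Since (-7x + 8) + 62 = -7(x − 10), we have |(-7x + 8) + 62| = 7|x − 10|.
Thus it suffices that |x − 10| < ϵ/7.
Take δ = ϵ/7. If 0 < |x − 10| < δ then |(-7x + 8) + 62| = 7|x − 10| < 7·(ϵ/7) = ϵ.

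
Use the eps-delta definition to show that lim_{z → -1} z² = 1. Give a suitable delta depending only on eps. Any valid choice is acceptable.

Suppose eps > 0. We seek delta > 0 with 0 < |z + 1| < delta ⇒ |z² − 1| < eps.
Factor: z² − 1 = (z + 1)(z - 1), so |z² − 1| = |z + 1|·|z - 1|.
Restrict delta ≤ 2. Then |z + 1| < 2 gives |z| < 3, so by the triangle inequality |z - 1| ≤ 3 + 1 = 4.
Hence |z² − 1| ≤ 4|z + 1|, which is < eps once |z + 1| < eps/4.
Take delta = min(2, eps/4). If 0 < |z + 1| < delta then both bounds hold and |z² − 1| ≤ 4|z + 1| < 4·(eps/4) = eps.

delta = min(2, eps/4)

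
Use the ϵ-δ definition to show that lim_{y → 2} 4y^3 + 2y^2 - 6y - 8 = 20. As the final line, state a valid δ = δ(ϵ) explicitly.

Let ϵ > 0 be given. We want δ > 0 such that 0 < |y − 2| < δ implies |(4y^3 + 2y^2 - 6y - 8) − 20| < ϵ.
(4y^3 + 2y^2 - 6y - 8) − 20 = 4y^3 + 2y^2 - 6y - 28 = (y − 2)(4y^2 + 10y + 14).
So |(4y^3 + 2y^2 - 6y - 8) − 20| = |y − 2|·|4y^2 + 10y + 14|.
Assume first that |y − 2| < 2, so |y| < 4. Then |4y^2 + 10y + 14| ≤ 4·4^2 + 10·4 + 14 = 118.
Hence |(4y^3 + 2y^2 - 6y - 8) − 20| ≤ 118|y − 2| < ϵ provided |y − 2| < ϵ/118.
Take δ = min(2, ϵ/118). Then 0 < |y − 2| < δ gives both |y − 2| < 2 and |y − 2| < ϵ/118, so |(4y^3 + 2y^2 - 6y - 8) − 20| < ϵ.

δ = min(2, ϵ/118)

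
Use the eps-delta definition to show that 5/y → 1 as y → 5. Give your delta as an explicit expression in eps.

Let eps > 0. We seek delta > 0 such that 0 < |y − 5| < delta implies |5/y − 1| < eps.
|5/y − 1| = 5·|5 − y|/(5·|y|) = 5|y − 5|/(5|y|).
Restrict delta ≤ 5/2. Then |y − 5| < 5/2 gives |y| > 5/2, so 5|y| > 25/2.
Then |5/y − 1| < 5|y − 5|/(25/2), which is < eps when |y − 5| < (5/2)eps.
Take delta = min(5/2, (5/2)eps). Then 0 < |y − 5| < delta gives both |y − 5| < 5/2 and |y − 5| < (5/2)eps, so |5/y − 1| < eps.

delta = min(5/2, (5/2)eps)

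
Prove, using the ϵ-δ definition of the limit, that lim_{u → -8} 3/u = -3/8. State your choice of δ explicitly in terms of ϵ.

δ = min(4, (32/3)ϵ)

Suppose ϵ > 0. We seek δ > 0 such that 0 < |u + 8| < δ implies |3/u + 3/8| < ϵ.
|3/u + 3/8| = 3·|-8 − u|/(8·|u|) = 3|u + 8|/(8|u|).
Require δ ≤ 4 so that |u| > 8 − 4 = 4, hence 8|u| > 32.
Then |3/u + 3/8| < 3|u + 8|/32, which is < ϵ when |u + 8| < (32/3)ϵ.
Take δ = min(4, (32/3)ϵ). Then 0 < |u + 8| < δ gives both |u + 8| < 4 and |u + 8| < (32/3)ϵ, so |3/u + 3/8| < ϵ.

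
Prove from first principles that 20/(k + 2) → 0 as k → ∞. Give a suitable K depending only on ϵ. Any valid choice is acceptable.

Let ϵ > 0. For k ≥ 1, |20/(k + 2) − 0| = 20/(k + 2) ≤ 20/k.
We need 20/k < ϵ, i.e. k > 20/ϵ.
Take K = 20/ϵ. If k > K then |20/(k + 2)| ≤ 20/k < ϵ.

K = 20/ϵ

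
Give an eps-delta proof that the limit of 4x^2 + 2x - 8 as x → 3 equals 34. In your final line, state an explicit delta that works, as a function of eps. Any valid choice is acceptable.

Let eps > 0. We want delta > 0 such that 0 < |x − 3| < delta implies |(4x^2 + 2x - 8) − 34| < eps.
(4x^2 + 2x - 8) − 34 = 4x^2 + 2x - 42 = (x − 3)(4x + 14).
So |(4x^2 + 2x - 8) − 34| = |x − 3|·|4x + 14|.
Require delta ≤ 1. Then |x − 3| < 1 gives |x| < 4, and by the triangle inequality |4x + 14| ≤ 4·4 + 14 = 30.
Hence |(4x^2 + 2x - 8) − 34| ≤ 30|x − 3| < eps provided |x − 3| < eps/30.
Take delta = min(1, eps/30). Then 0 < |x − 3| < delta gives both |x − 3| < 1 and |x − 3| < eps/30, so |(4x^2 + 2x - 8) − 34| < eps.

delta = min(1, eps/30)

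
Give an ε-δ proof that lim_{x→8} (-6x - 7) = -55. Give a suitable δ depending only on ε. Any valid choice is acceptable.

δ = ε/6

Fix ε > 0. We need δ > 0 so that 0 < |x − 8| < δ implies |(-6x - 7) + 55| < ε.
Since (-6x - 7) + 55 = -6(x − 8), we have |(-6x - 7) + 55| = 6|x − 8|.
Thus it suffices that |x − 8| < ε/6.
Choosing δ = ε/6 gives |(-6x - 7) + 55| = 6|x − 8| < ε whenever |x − 8| < δ.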